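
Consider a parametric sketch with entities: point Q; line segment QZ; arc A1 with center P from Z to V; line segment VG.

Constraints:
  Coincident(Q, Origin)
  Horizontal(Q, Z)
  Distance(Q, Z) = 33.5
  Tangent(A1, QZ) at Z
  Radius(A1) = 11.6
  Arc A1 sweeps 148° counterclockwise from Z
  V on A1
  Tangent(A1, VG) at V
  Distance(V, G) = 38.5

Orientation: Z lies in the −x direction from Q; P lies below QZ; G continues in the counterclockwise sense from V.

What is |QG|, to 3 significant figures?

42.4

Q is at the origin; QZ is horizontal with |QZ| = 33.5 and Z on the −x side, so Z = (-33.5, 0.00). Tangency of A1 to QZ means the radius PZ is perpendicular to QZ, so P = Z + (0, -11.6) = (-33.5, -11.6). On A1, Z sits at bearing 90° from P; a 148° counterclockwise sweep puts V at bearing 238°, so V = P + 11.6·(cos 238°, sin 238°) = (-39.6, -21.4). The tangent condition forces PV to be normal to VG, so VG runs along (−sin 238°, cos 238°); with |VG| = 38.5, G = (-7.00, -41.8). Then |QG| = |G − Q| = 42.4.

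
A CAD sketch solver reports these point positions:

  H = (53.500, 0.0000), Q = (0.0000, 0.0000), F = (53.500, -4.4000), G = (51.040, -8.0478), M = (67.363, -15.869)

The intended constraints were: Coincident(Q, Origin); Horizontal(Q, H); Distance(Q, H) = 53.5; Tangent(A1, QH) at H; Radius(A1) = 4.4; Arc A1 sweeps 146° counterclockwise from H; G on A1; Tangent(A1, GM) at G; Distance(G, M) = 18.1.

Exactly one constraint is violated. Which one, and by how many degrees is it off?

Tangent(A1, GM) at G — off by 8.39°.

Q = (0.00, 0.00) ✓; Q.y = 0.00, H.y = 0.00 ✓; |QH| = 53.50 ✓; ∠(FH, HQ) = 90.00° ✓; |FH| = 4.400 ✓; bearing(F→G) − bearing(F→H) = 146.0° ✓; |FG| = 4.400 ✓; ∠(FG, GM) = 81.61° ✗; |GM| = 18.10 ✓.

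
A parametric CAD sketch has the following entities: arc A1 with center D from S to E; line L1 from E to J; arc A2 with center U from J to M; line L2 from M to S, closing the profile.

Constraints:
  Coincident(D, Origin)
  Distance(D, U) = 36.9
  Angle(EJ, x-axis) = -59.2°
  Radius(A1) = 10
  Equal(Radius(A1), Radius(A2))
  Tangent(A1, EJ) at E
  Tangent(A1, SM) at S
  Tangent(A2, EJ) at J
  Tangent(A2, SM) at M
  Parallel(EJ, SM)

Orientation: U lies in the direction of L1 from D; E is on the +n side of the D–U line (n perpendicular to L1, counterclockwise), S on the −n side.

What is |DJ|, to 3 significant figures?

38.2

The slot axis is L1's direction at -59.2°, so u = (cos -59.2°, sin -59.2°) = (0.512, -0.859) and n = (−sin -59.2°, cos -59.2°) = (0.859, 0.512). D is at the origin and U lies 36.9 along u from D, so U = 36.9·u = (18.9, -31.7). Tangency of A1 to both parallel lines with radius 10.0 puts E and S at D ± 10.0·n: E = (8.59, 5.12), S = (-8.59, -5.12). Equal radii place J and M the same way about U: J = U + 10.0·n = (27.5, -26.6), M = U − 10.0·n = (10.3, -36.8). Then |DJ| = |J − D| = 38.2.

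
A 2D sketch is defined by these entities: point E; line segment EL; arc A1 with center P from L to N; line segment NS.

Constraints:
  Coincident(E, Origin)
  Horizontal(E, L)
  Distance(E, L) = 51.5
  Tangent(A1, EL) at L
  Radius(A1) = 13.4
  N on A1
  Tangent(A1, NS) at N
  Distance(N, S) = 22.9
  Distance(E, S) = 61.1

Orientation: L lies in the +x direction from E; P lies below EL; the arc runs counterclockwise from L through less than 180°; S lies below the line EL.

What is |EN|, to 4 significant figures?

42.82

E is at the origin; E and L share the same y with |EL| = 51.5 and L on the +x side, so L = (51.50, 0.000). Tangency of A1 to EL means the radius PL is perpendicular to EL, so P = L + (0, -13.4) = (51.50, -13.40). Since PN ⟂ NS (tangency), |PS| = √(13.4² + 22.9²) = 26.53 regardless of where N sits on A1. So S lies on both circle(E, 61.1) and circle(P, 26.53); the below-EL intersection is S = (46.63, -39.48). N is the foot of the tangent from S: N = (38.89, -17.93).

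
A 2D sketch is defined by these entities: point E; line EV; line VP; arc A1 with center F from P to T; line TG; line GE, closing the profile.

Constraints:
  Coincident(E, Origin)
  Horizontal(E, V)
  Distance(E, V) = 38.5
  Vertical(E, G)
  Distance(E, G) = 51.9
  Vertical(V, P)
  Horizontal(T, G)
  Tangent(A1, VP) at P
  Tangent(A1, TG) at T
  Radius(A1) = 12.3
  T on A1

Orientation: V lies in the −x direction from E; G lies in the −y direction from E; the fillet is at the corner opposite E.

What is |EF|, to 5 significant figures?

47.483

E is at the origin; E and V share the same y with |EV| = 38.5 and V on the −x side, so V = (-38.500, 0.0000). E and G share the same x with |EG| = 51.9 and G on the −y side, so G = (0.0000, -51.900). The virtual corner opposite E is at (-38.500, -51.900). Tangency of A1 to VP means the radius FP is perpendicular to VP and since A1 is tangent to TG there, FT ⟂ TG, with radius 12.3, so the center F sits 12.3 in from both sides at F = (-26.200, -39.600). Then |EF| = |F − E| = 47.483.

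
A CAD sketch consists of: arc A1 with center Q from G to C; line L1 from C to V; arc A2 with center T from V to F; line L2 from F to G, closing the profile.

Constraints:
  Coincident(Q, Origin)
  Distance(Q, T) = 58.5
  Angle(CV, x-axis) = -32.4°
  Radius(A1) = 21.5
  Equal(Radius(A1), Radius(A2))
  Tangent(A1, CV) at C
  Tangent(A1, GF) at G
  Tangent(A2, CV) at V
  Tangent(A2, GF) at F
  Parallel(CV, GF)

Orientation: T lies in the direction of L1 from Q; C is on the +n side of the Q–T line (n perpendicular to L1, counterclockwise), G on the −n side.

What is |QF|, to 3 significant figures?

62.3

The slot axis is L1's direction at -32.4°, so u = (cos -32.4°, sin -32.4°) = (0.844, -0.536) and n = (−sin -32.4°, cos -32.4°) = (0.536, 0.844). Q is at the origin and T lies 58.5 along u from Q, so T = 58.5·u = (49.4, -31.3). Tangency of A1 to both parallel lines with radius 21.5 puts C and G at Q ± 21.5·n: C = (11.5, 18.2), G = (-11.5, -18.2). Equal radii place V and F the same way about T: V = T + 21.5·n = (60.9, -13.2), F = T − 21.5·n = (37.9, -49.5). Then |QF| = |F − Q| = 62.3.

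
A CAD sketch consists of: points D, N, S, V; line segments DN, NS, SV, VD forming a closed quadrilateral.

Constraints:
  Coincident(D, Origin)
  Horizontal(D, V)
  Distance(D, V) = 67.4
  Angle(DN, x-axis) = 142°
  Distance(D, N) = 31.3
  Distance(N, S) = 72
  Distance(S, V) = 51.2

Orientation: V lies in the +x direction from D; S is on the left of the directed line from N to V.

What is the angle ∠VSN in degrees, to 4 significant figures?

98.12°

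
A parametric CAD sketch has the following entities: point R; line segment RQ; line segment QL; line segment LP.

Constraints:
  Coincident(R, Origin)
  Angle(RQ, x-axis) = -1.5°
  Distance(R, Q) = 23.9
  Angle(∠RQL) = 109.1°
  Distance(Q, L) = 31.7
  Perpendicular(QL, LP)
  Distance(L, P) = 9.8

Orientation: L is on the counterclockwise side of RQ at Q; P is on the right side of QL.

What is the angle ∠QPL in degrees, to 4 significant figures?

72.82°

∠RQL = 109.1°, so QL runs at -1.5° + (180° − 109.1°) = 69.40° from the x-axis; with |QL| = 31.7, L = Q + 31.7·(cos 69.40°, sin 69.40°) = (35.05, 29.05). The perpendicularity gives LP at right angles to QL; with |LP| = 9.8 on the right of QL, P = L + 9.8·(0.9361, -0.3518) = (44.22, 25.60). Then cos ∠QPL = PQ·PL / (|PQ||PL|), giving 72.82°.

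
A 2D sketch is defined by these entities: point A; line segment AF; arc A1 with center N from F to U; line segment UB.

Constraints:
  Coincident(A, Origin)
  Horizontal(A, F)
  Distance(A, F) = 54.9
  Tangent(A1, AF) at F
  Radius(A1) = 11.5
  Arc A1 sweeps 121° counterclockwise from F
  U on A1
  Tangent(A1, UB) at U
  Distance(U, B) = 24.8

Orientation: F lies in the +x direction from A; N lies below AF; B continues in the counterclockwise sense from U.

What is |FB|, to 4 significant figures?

38.79

A is at the origin; AF is horizontal with |AF| = 54.9 and F on the +x side, so F = (54.90, 0.000). The tangent condition forces NF to be normal to AF, so N = F + (0, -11.5) = (54.90, -11.50). On A1, F sits at bearing 90° from N; a 121° counterclockwise sweep puts U at bearing 211°, so U = N + 11.5·(cos 211°, sin 211°) = (45.04, -17.42). The tangent condition forces NU to be normal to UB, so UB runs along (−sin 211°, cos 211°); with |UB| = 24.8, B = (57.82, -38.68). Then |FB| = |B − F| = 38.79.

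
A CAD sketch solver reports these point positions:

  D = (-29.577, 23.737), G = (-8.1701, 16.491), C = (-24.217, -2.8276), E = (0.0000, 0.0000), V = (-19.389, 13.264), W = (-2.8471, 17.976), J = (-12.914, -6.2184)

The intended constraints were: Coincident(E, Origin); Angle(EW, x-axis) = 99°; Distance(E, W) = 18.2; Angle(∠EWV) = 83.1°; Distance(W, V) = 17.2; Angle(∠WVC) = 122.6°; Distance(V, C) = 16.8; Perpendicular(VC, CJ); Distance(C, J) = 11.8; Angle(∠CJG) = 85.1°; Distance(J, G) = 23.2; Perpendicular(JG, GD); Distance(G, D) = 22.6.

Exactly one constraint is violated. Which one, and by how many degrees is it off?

Perpendicular(JG, GD) — off by 6.90°.

E = (0.00, 0.00) ✓; EW at 99.00° ✓; |EW| = 18.20 ✓; ∠EWV = 83.10° ✓; |WV| = 17.20 ✓; ∠WVC = 122.6° ✓; |VC| = 16.80 ✓; ∠(VC, CJ) = 90.00° ✓; |CJ| = 11.80 ✓; ∠CJG = 85.10° ✓; |JG| = 23.20 ✓; ∠(JG, GD) = 83.10° ✗; |GD| = 22.60 ✓.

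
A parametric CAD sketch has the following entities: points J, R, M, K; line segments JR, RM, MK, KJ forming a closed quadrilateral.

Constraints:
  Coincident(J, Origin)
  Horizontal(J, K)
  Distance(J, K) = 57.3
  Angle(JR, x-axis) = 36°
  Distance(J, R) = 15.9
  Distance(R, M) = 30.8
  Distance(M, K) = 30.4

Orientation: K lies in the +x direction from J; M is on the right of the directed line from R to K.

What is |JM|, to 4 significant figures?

34.75

J is at the origin; J and K share the same y with |JK| = 57.3 and K in +x, so K = (57.3, 0). JR runs at 36.0° with |JR| = 15.9, so R = (12.86, 9.346). M is determined by |RM| = 30.8 and |MK| = 30.4 together: it lies at the intersection of circle(R, 30.8) and circle(K, 30.4). With |RK| = 45.41, the foot of the radical line on RK is 22.97 from R and the perpendicular offset is √(30.8² − 22.97²) = 20.51. Taking the right-of-RK solution: M = (31.12, -15.46).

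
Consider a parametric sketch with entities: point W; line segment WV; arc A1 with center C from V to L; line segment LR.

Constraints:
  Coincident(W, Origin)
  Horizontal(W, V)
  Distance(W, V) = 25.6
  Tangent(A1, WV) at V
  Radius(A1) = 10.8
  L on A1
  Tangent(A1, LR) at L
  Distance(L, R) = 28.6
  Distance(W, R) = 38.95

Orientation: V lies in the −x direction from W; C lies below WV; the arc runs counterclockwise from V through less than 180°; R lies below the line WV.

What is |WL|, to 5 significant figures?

37.722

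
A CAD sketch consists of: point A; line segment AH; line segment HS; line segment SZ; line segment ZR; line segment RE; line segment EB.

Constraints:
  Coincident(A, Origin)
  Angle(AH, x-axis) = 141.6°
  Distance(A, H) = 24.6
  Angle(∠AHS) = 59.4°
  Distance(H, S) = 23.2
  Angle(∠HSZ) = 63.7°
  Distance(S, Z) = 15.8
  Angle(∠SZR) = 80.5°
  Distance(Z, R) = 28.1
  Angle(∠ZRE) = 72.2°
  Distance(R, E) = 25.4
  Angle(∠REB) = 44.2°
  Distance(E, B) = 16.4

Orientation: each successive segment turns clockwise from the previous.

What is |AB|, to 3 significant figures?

22.4

A is at the origin; AH runs at 141.6° with length 24.6, so H = (-19.3, 15.3). ∠AHS = 59.4° gives HS at 21.0° from the x-axis; with |HS| = 23.2, S = (2.38, 23.6). ∠HSZ = 63.7° gives SZ at -95.3° from the x-axis; with |SZ| = 15.8, Z = (0.921, 7.86). ∠SZR = 80.5° gives ZR at 165° from the x-axis; with |ZR| = 28.1, R = (-26.2, 15.0). ∠ZRE = 72.2° gives RE at 57.4° from the x-axis; with |RE| = 25.4, E = (-12.6, 36.4). ∠REB = 44.2° gives EB at -78.4° from the x-axis; with |EB| = 16.4, B = (-9.26, 20.4). Then |AB| = |B − A| = 22.4.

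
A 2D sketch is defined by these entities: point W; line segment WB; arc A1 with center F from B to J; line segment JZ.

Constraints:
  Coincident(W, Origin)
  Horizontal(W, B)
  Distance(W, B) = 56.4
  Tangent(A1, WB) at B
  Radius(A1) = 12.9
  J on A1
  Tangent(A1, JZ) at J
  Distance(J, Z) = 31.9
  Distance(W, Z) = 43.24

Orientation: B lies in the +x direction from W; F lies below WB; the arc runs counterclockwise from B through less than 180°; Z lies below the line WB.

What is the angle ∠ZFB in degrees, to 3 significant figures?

125°

W is at the origin; W and B share the same y with |WB| = 56.4 and B on the +x side, so B = (56.4, 0.00). Tangency of A1 to WB means the radius FB is perpendicular to WB, so F = B + (0, -12.9) = (56.4, -12.9). Since FJ ⟂ JZ (tangency), |FZ| = √(12.9² + 31.9²) = 34.4 regardless of where J sits on A1. So Z lies on both circle(W, 43.24) and circle(F, 34.4); the below-WB intersection is Z = (28.3, -32.7). J is the foot of the tangent from Z: J = (45.6, -5.91).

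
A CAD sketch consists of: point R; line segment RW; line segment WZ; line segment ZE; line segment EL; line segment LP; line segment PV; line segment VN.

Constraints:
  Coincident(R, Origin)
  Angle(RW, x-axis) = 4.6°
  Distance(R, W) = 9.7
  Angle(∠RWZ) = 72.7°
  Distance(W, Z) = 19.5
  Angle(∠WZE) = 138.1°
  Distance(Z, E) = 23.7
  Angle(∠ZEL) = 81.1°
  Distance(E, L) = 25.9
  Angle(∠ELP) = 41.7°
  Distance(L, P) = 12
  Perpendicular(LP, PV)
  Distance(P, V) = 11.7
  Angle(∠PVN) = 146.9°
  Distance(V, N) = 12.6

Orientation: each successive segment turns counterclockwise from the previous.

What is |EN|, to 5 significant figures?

15.081

R is at the origin; RW runs at 4.6° with length 9.7, so W = (9.6688, 0.77793). ∠RWZ = 72.7° gives WZ at 111.90° from the x-axis; with |WZ| = 19.5, Z = (2.3955, 18.871). ∠WZE = 138.1° gives ZE at 153.80° from the x-axis; with |ZE| = 23.7, E = (-18.870, 29.334). ∠ZEL = 81.1° gives EL at -107.30° from the x-axis; with |EL| = 25.9, L = (-26.572, 4.6061). ∠ELP = 41.7° gives LP at 31.000° from the x-axis; with |LP| = 12.0, P = (-16.286, 10.787). The perpendicularity gives PV at right angles to LP, so PV runs at 121.00°; with |PV| = 11.7, V = (-22.311, 20.815). ∠PVN = 146.9° gives VN at 154.10° from the x-axis; with |VN| = 12.6, N = (-33.646, 26.319). Then |EN| = |N − E| = 15.081.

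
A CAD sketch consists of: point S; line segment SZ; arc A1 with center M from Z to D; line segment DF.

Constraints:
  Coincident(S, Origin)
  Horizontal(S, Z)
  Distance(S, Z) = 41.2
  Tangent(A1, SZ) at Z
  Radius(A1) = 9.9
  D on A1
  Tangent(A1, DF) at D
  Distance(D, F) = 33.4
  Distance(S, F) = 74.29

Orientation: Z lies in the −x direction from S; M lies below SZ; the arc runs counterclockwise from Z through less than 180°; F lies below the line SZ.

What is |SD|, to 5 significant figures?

50.196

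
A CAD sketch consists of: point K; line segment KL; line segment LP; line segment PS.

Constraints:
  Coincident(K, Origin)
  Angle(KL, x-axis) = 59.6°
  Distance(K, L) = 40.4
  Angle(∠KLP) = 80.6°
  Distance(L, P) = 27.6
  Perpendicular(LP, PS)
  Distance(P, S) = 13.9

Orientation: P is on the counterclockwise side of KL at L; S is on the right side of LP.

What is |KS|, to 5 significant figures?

57.714

∠KLP = 80.6°, so LP runs at 59.6° + (180° − 80.6°) = 159.00° from the x-axis; with |LP| = 27.6, P = L + 27.6·(cos 159.00°, sin 159.00°) = (-5.3231, 44.737). The perpendicularity gives PS at right angles to LP; with |PS| = 13.9 on the right of LP, S = P + 13.9·(0.35837, 0.93358) = (-0.34174, 57.713). Then |KS| = |S − K| = 57.714.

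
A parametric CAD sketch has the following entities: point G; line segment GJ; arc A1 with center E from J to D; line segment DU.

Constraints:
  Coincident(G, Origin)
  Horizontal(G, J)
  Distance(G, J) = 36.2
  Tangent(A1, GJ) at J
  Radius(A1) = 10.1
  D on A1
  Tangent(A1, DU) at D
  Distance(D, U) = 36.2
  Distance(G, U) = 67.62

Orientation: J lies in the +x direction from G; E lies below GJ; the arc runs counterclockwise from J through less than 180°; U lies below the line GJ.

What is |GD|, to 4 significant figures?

32.65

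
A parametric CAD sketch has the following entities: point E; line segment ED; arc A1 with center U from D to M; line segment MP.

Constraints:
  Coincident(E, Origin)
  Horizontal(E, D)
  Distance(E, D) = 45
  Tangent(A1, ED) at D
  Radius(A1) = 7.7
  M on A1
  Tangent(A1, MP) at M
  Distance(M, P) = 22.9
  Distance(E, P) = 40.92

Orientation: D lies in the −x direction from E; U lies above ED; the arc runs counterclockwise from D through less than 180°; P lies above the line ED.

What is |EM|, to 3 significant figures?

38.0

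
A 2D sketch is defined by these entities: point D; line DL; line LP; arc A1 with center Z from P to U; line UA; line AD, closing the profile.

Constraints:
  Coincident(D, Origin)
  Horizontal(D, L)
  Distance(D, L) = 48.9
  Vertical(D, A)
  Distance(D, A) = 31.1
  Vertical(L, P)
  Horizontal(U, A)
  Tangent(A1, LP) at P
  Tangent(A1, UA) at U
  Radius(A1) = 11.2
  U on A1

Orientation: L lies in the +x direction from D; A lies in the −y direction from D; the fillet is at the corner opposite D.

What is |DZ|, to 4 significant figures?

42.63

D and A share the same x with |DA| = 31.1 and A on the −y side, so A = (0.000, -31.10). The virtual corner opposite D is at (48.90, -31.10). Since A1 is tangent to LP there, ZP ⟂ LP and tangency of A1 to UA means the radius ZU is perpendicular to UA, with radius 11.2, so the center Z sits 11.2 in from both sides at Z = (37.70, -19.90). Then |DZ| = |Z − D| = 42.63.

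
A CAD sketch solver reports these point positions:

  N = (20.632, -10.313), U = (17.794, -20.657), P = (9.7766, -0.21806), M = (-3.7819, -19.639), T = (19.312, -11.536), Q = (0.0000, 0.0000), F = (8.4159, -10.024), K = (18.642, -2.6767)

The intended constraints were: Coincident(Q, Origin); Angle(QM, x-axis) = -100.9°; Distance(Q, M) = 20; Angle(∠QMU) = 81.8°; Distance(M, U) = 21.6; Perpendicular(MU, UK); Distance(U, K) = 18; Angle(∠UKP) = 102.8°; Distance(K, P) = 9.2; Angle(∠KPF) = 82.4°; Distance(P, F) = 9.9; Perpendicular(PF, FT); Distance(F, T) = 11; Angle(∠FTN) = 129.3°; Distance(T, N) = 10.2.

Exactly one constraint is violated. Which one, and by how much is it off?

Distance(T, N) = 10.2 — off by 8.40.

Q = (0.00, 0.00) ✓; QM at -100.9° ✓; |QM| = 20.00 ✓; ∠QMU = 81.80° ✓; |MU| = 21.60 ✓; ∠(MU, UK) = 90.00° ✓; |UK| = 18.00 ✓; ∠UKP = 102.8° ✓; |KP| = 9.200 ✓; ∠KPF = 82.40° ✓; |PF| = 9.900 ✓; ∠(PF, FT) = 90.00° ✓; |FT| = 11.00 ✓; ∠FTN = 129.3° ✓; |TN| = 1.799 ✗.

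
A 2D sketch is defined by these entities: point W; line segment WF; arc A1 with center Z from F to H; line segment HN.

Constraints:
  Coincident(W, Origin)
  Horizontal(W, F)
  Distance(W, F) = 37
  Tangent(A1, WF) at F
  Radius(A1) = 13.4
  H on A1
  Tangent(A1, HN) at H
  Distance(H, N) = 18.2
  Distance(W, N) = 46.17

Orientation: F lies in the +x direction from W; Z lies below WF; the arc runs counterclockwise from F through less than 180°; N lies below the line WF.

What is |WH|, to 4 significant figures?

30.08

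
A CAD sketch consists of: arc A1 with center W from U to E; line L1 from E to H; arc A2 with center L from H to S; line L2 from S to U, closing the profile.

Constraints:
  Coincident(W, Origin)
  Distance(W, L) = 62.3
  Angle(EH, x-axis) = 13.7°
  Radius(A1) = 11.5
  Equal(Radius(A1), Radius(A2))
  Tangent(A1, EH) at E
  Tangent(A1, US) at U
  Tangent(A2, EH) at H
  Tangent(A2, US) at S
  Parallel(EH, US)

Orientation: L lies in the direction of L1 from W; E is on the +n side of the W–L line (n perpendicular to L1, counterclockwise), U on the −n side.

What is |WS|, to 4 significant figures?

63.35

The slot axis is L1's direction at 13.7°, so u = (cos 13.7°, sin 13.7°) = (0.9715, 0.2368) and n = (−sin 13.7°, cos 13.7°) = (-0.2368, 0.9715). W is at the origin and L lies 62.3 along u from W, so L = 62.3·u = (60.53, 14.76). Tangency of A1 to both parallel lines with radius 11.5 puts E and U at W ± 11.5·n: E = (-2.724, 11.17), U = (2.724, -11.17). Equal radii place H and S the same way about L: H = L + 11.5·n = (57.80, 25.93), S = L − 11.5·n = (63.25, 3.582). Then |WS| = |S − W| = 63.35.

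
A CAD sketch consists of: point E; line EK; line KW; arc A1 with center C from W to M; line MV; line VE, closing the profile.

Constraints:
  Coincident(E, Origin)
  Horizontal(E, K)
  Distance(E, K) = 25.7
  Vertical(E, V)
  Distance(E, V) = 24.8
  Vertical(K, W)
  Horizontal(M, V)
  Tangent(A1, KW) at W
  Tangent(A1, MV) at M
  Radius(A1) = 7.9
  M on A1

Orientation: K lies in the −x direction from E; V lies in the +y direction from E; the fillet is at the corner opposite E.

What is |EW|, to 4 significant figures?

30.76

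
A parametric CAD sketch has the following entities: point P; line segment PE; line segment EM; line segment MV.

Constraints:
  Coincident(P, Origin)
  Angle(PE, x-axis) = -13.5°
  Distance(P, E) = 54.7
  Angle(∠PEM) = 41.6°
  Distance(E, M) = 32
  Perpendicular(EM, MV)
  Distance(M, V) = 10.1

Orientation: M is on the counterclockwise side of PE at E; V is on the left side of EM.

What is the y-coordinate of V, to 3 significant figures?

7.70

P is at the origin; PE runs at -13.5° with length 54.7, so E = 54.7·(cos -13.5°, sin -13.5°) = (53.2, -12.8). ∠PEM = 41.6°, so EM runs at -13.5° + (180° − 41.6°) = 125° from the x-axis; with |EM| = 32.0, M = E + 32.0·(cos 125°, sin 125°) = (34.9, 13.5). EM is perpendicular to MV; with |MV| = 10.1 on the left of EM, V = M + 10.1·(-0.820, -0.572) = (26.6, 7.70). So V.y = 7.70.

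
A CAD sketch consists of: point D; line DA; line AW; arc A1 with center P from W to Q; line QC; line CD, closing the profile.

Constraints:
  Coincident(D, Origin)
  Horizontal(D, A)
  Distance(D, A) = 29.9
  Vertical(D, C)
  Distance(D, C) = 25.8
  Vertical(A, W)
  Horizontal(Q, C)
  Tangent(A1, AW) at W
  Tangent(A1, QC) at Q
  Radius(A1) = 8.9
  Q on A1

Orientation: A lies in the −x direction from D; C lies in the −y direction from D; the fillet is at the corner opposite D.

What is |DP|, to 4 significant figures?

26.96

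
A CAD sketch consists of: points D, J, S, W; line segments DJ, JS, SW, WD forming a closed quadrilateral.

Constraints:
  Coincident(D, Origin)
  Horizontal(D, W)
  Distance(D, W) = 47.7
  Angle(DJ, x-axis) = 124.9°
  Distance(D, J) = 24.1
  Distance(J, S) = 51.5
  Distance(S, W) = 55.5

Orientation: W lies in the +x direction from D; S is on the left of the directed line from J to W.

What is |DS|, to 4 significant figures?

58.00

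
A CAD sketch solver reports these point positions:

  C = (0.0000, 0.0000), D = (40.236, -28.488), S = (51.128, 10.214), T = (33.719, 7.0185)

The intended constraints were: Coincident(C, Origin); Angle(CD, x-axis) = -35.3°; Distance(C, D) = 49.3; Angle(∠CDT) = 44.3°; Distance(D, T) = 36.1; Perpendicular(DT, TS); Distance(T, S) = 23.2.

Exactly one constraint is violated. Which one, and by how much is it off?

Distance(T, S) = 23.2 — off by 5.50.

C = (0.00, 0.00) ✓; CD at -35.30° ✓; |CD| = 49.30 ✓; ∠CDT = 44.30° ✓; |DT| = 36.10 ✓; ∠(DT, TS) = 90.00° ✓; |TS| = 17.70 ✗.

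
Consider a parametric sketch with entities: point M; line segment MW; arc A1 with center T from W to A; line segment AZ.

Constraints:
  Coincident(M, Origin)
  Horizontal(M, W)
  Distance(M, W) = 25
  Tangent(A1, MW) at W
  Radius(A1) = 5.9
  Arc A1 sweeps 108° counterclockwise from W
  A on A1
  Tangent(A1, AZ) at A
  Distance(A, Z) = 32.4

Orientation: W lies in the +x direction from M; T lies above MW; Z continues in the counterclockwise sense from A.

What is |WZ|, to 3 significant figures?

38.8

M is at the origin; M and W share the same y with |MW| = 25.0 and W on the +x side, so W = (25.0, 0.00). A1 meets MW tangentially, so TW is at right angles to MW, so T = W + (0, 5.9) = (25.0, 5.90). On A1, W sits at bearing -90° from T; a 108° counterclockwise sweep puts A at bearing 18°, so A = T + 5.9·(cos 18°, sin 18°) = (30.6, 7.72). Since A1 is tangent to AZ there, TA ⟂ AZ, so AZ runs along (−sin 18°, cos 18°); with |AZ| = 32.4, Z = (20.6, 38.5). Then |WZ| = |Z − W| = 38.8.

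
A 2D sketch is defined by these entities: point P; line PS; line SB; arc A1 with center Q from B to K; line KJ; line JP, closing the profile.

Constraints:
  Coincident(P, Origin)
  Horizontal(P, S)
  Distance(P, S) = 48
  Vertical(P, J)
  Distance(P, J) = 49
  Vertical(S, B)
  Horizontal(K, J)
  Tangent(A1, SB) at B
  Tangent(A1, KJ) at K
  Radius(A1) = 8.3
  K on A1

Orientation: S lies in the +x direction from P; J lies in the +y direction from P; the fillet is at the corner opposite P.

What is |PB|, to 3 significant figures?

62.9

The virtual corner opposite P is at (48.0, 49.0). Tangency of A1 to SB means the radius QB is perpendicular to SB and since A1 is tangent to KJ there, QK ⟂ KJ, with radius 8.3, so the center Q sits 8.3 in from both sides at Q = (39.7, 40.7). That places the tangent points at B = (48.0, 40.7) on SB and K = (39.7, 49.0) on KJ. Then |PB| = |B − P| = 62.9.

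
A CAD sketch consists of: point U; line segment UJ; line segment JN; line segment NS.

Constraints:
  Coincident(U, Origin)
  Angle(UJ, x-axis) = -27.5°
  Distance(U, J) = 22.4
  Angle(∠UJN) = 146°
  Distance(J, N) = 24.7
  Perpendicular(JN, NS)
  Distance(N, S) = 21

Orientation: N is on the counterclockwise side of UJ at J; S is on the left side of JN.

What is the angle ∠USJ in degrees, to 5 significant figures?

29.291°

∠UJN = 146.0°, so JN runs at -27.5° + (180° − 146.0°) = 6.5000° from the x-axis; with |JN| = 24.7, N = J + 24.7·(cos 6.5000°, sin 6.5000°) = (44.410, -7.5470). JN ⟂ NS; with |NS| = 21.0 on the left of JN, S = N + 21.0·(-0.11320, 0.99357) = (42.033, 13.318). Then cos ∠USJ = SU·SJ / (|SU||SJ|), giving 29.291°.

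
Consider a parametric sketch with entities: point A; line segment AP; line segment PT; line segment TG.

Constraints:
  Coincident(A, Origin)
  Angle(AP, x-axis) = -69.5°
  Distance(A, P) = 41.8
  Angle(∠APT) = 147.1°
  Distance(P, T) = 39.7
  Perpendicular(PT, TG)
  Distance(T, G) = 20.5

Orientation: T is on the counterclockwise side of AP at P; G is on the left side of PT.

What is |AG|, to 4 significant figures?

74.83

A is at the origin; AP runs at -69.5° with length 41.8, so P = 41.8·(cos -69.5°, sin -69.5°) = (14.64, -39.15). ∠APT = 147.1°, so PT runs at -69.5° + (180° − 147.1°) = -36.60° from the x-axis; with |PT| = 39.7, T = P + 39.7·(cos -36.60°, sin -36.60°) = (46.51, -62.82). PT ⟂ TG; with |TG| = 20.5 on the left of PT, G = T + 20.5·(0.5962, 0.8028) = (58.73, -46.37). Then |AG| = |G − A| = 74.83.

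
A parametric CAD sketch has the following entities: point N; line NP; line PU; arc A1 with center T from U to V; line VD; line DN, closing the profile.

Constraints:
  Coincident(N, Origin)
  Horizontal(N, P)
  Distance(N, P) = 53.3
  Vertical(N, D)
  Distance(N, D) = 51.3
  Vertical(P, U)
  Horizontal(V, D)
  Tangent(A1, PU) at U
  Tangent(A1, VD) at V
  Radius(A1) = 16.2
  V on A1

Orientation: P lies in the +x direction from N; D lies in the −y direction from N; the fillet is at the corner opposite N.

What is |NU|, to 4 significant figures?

63.82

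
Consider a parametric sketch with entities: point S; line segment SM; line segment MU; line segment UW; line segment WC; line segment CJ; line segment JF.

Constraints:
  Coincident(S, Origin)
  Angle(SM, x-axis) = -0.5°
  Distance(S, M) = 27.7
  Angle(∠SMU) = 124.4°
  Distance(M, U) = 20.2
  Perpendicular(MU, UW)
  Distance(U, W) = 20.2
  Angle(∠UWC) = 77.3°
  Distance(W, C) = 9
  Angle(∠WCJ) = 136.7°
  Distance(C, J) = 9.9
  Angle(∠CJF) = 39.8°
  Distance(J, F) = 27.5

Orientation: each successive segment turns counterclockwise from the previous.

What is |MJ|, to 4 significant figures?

11.61

∠UWC = 77.3° gives WC at -112.2° from the x-axis; with |WC| = 9.0, C = (19.29, 19.55). ∠WCJ = 136.7° gives CJ at -68.90° from the x-axis; with |CJ| = 9.9, J = (22.85, 10.31). Then |MJ| = |J − M| = 11.61.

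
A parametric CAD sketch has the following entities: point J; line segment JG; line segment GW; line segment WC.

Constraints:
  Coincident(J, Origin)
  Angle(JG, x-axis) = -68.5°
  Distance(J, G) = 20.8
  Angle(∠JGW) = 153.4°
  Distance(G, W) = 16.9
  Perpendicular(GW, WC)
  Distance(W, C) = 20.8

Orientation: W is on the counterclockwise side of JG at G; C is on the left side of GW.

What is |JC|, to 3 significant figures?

37.3

J is at the origin; JG runs at -68.5° with length 20.8, so G = 20.8·(cos -68.5°, sin -68.5°) = (7.62, -19.4). ∠JGW = 153.4°, so GW runs at -68.5° + (180° − 153.4°) = -41.9° from the x-axis; with |GW| = 16.9, W = G + 16.9·(cos -41.9°, sin -41.9°) = (20.2, -30.6). GW ⟂ WC; with |WC| = 20.8 on the left of GW, C = W + 20.8·(0.668, 0.744) = (34.1, -15.2). Then |JC| = |C − J| = 37.3.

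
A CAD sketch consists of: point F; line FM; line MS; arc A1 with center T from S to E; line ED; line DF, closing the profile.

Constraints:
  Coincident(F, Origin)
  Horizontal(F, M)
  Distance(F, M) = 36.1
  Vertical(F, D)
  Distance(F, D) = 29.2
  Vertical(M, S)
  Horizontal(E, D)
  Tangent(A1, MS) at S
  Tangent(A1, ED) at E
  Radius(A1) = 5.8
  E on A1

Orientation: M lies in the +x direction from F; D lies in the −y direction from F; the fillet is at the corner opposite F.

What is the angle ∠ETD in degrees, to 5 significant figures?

79.164°

The virtual corner opposite F is at (36.100, -29.200). Tangency of A1 to MS means the radius TS is perpendicular to MS and the tangent condition forces TE to be normal to ED, with radius 5.8, so the center T sits 5.8 in from both sides at T = (30.300, -23.400). That places the tangent points at S = (36.100, -23.400) on MS and E = (30.300, -29.200) on ED. Then cos ∠ETD = TE·TD / (|TE||TD|), giving 79.164°.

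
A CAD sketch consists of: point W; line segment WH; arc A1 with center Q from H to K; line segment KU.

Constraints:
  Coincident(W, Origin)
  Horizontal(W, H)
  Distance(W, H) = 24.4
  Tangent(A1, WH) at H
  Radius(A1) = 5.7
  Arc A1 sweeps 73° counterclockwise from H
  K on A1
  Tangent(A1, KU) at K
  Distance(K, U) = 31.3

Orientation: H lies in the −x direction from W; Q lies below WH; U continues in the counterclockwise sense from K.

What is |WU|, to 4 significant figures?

51.72

W is at the origin; WH is horizontal with |WH| = 24.4 and H on the −x side, so H = (-24.40, 0.000). The tangent condition forces QH to be normal to WH, so Q = H + (0, -5.7) = (-24.40, -5.700). On A1, H sits at bearing 90° from Q; a 73° counterclockwise sweep puts K at bearing 163°, so K = Q + 5.7·(cos 163°, sin 163°) = (-29.85, -4.033). A1 meets KU tangentially, so QK is at right angles to KU, so KU runs along (−sin 163°, cos 163°); with |KU| = 31.3, U = (-39.00, -33.97). Then |WU| = |U − W| = 51.72.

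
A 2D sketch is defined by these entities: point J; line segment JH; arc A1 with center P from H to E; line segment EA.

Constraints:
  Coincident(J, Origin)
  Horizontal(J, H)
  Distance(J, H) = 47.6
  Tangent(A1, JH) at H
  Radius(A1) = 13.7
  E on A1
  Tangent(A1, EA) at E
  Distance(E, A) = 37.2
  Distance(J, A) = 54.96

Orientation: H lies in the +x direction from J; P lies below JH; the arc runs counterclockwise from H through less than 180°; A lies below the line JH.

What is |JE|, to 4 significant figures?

35.92

Checks: ∠(PH, HJ) = 90.00° ✓; |PH| = 13.70 ✓; |PE| = 13.70 ✓; ∠(PE, EA) = 90.00° ✓; |EA| = 37.20 ✓; |JA| = 54.96 ✓.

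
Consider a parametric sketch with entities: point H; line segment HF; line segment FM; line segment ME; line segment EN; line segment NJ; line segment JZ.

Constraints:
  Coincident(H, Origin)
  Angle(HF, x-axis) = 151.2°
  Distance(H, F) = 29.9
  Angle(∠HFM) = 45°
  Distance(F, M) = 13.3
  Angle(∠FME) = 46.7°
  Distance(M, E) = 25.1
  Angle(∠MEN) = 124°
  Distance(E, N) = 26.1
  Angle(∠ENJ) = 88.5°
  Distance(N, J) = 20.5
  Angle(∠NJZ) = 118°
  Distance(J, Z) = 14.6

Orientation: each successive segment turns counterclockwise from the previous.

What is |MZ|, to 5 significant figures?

27.248

H is at the origin; HF runs at 151.2° with length 29.9, so F = (-26.202, 14.404). ∠HFM = 45.0° gives FM at -73.800° from the x-axis; with |FM| = 13.3, M = (-22.491, 1.6325). ∠FME = 46.7° gives ME at 59.500° from the x-axis; with |ME| = 25.1, E = (-9.7518, 23.259). ∠MEN = 124.0° gives EN at 115.50° from the x-axis; with |EN| = 26.1, N = (-20.988, 46.817). ∠ENJ = 88.5° gives NJ at -153.00° from the x-axis; with |NJ| = 20.5, J = (-39.254, 37.510). ∠NJZ = 118.0° gives JZ at -91.000° from the x-axis; with |JZ| = 14.6, Z = (-39.509, 22.912). Then |MZ| = |Z − M| = 27.248.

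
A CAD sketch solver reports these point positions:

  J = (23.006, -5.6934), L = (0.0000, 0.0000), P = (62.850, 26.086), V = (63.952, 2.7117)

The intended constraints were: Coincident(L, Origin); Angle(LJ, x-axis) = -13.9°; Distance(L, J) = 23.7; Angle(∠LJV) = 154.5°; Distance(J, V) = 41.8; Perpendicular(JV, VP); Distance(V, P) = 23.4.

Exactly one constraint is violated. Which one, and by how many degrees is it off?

Perpendicular(JV, VP) — off by 8.90°.

L = (0.00, 0.00) ✓; LJ at -13.90° ✓; |LJ| = 23.70 ✓; ∠LJV = 154.5° ✓; |JV| = 41.80 ✓; ∠(JV, VP) = 81.10° ✗; |VP| = 23.40 ✓.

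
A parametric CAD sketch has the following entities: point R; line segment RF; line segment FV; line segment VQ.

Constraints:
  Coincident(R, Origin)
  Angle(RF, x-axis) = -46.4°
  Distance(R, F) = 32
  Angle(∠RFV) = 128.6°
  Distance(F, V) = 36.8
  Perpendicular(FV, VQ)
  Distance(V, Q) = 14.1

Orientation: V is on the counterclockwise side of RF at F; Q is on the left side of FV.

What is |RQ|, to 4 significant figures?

57.80

R is at the origin; RF runs at -46.4° with length 32.0, so F = 32.0·(cos -46.4°, sin -46.4°) = (22.07, -23.17). ∠RFV = 128.6°, so FV runs at -46.4° + (180° − 128.6°) = 5.000° from the x-axis; with |FV| = 36.8, V = F + 36.8·(cos 5.000°, sin 5.000°) = (58.73, -19.97). FV is perpendicular to VQ; with |VQ| = 14.1 on the left of FV, Q = V + 14.1·(-0.08716, 0.9962) = (57.50, -5.920). Then |RQ| = |Q − R| = 57.80.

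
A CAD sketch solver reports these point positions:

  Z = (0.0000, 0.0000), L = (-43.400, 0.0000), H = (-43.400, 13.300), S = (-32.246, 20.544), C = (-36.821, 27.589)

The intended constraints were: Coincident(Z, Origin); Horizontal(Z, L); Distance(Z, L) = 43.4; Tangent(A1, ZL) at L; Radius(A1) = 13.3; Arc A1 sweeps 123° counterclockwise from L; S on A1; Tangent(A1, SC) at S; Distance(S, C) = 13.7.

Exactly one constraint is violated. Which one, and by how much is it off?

Distance(S, C) = 13.7 — off by 5.30.

Z = (0.00, 0.00) ✓; Z.y = 0.00, L.y = 0.00 ✓; |ZL| = 43.40 ✓; ∠(HL, LZ) = 90.00° ✓; |HL| = 13.30 ✓; bearing(H→S) − bearing(H→L) = 123.0° ✓; |HS| = 13.30 ✓; ∠(HS, SC) = 90.00° ✓; |SC| = 8.400 ✗.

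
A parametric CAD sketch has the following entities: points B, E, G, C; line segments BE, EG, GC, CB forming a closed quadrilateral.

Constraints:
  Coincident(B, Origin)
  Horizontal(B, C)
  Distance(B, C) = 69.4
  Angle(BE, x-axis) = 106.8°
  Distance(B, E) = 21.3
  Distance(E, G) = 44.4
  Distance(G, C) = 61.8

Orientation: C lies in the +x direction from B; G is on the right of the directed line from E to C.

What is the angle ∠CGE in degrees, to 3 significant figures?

93.5°

Checks: |EG| = 44.40 ✓; |GC| = 61.80 ✓.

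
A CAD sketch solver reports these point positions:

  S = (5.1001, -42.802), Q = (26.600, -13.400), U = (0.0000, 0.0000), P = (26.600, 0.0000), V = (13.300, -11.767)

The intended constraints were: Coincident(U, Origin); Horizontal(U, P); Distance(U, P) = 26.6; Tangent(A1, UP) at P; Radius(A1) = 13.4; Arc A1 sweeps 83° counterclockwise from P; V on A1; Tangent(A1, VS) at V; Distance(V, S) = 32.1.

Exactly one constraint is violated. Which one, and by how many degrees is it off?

Tangent(A1, VS) at V — off by 7.80°.

U = (0.00, 0.00) ✓; U.y = 0.00, P.y = 0.00 ✓; |UP| = 26.60 ✓; ∠(QP, PU) = 90.00° ✓; |QP| = 13.40 ✓; bearing(Q→V) − bearing(Q→P) = 83.00° ✓; |QV| = 13.40 ✓; ∠(QV, VS) = 97.80° ✗; |VS| = 32.10 ✓.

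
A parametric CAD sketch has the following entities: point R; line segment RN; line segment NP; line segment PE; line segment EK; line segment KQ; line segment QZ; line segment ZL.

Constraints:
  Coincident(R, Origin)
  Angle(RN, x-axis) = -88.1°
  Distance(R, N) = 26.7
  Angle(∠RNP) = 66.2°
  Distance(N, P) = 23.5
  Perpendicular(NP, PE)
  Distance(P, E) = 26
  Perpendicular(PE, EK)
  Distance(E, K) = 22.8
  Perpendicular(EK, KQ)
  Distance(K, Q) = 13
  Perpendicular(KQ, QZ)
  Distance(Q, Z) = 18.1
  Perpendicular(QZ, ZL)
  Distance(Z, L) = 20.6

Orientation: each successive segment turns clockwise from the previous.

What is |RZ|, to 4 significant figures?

13.97

R is at the origin; RN runs at -88.1° with length 26.7, so N = (0.8852, -26.69). ∠RNP = 66.2° gives NP at 158.1° from the x-axis; with |NP| = 23.5, P = (-20.92, -17.92). NP is perpendicular to PE, so PE runs at 68.10°; with |PE| = 26.0, E = (-11.22, 6.204). PE is perpendicular to EK, so EK runs at -21.90°; with |EK| = 22.8, K = (9.933, -2.300). The perpendicularity gives KQ at right angles to EK, so KQ runs at -111.9°; with |KQ| = 13.0, Q = (5.085, -14.36). KQ is perpendicular to QZ, so QZ runs at 158.1°; with |QZ| = 18.1, Z = (-11.71, -7.611). Then |RZ| = |Z − R| = 13.97.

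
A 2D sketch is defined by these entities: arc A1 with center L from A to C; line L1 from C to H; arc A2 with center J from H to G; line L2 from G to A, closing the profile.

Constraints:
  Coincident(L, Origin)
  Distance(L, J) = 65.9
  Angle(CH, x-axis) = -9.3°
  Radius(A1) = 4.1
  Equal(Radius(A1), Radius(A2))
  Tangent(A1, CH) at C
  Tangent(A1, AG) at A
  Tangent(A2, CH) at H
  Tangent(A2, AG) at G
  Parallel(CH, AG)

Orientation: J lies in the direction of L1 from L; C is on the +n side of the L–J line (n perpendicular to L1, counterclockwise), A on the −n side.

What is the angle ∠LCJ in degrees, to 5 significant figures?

86.440°

L is at the origin and J lies 65.9 along u from L, so J = 65.9·u = (65.034, -10.650). Tangency of A1 to both parallel lines with radius 4.1 puts C and A at L ± 4.1·n: C = (0.66258, 4.0461), A = (-0.66258, -4.0461). Then cos ∠LCJ = CL·CJ / (|CL||CJ|), giving 86.440°.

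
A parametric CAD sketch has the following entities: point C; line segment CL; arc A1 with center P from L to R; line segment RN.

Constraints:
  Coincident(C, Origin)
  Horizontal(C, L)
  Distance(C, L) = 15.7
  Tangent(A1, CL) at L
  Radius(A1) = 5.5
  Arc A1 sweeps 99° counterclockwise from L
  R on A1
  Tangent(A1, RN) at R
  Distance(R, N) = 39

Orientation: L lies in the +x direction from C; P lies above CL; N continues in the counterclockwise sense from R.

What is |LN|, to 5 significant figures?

44.885

C is at the origin; CL is horizontal with |CL| = 15.7 and L on the +x side, so L = (15.700, 0.0000). A1 meets CL tangentially, so PL is at right angles to CL, so P = L + (0, 5.5) = (15.700, 5.5000). On A1, L sits at bearing -90° from P; a 99° counterclockwise sweep puts R at bearing 9°, so R = P + 5.5·(cos 9°, sin 9°) = (21.132, 6.3604). Since A1 is tangent to RN there, PR ⟂ RN, so RN runs along (−sin 9°, cos 9°); with |RN| = 39.0, N = (15.031, 44.880). Then |LN| = |N − L| = 44.885.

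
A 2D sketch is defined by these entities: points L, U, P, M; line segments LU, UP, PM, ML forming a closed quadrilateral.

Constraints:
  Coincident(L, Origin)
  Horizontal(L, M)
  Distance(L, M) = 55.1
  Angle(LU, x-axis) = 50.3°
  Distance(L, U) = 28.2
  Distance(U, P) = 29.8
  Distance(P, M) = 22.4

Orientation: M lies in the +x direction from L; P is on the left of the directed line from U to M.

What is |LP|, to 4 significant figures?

52.29

L is at the origin; L and M share the same y with |LM| = 55.1 and M in +x, so M = (55.1, 0). LU runs at 50.3° with |LU| = 28.2, so U = (18.01, 21.70). P is determined by |UP| = 29.8 and |PM| = 22.4 together: it lies at the intersection of circle(U, 29.8) and circle(M, 22.4). With |UM| = 42.97, the foot of the radical line on UM is 25.98 from U and the perpendicular offset is √(29.8² − 25.98²) = 14.60. Taking the left-of-UM solution: P = (47.81, 21.18).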